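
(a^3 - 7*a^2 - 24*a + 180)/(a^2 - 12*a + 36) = a + 5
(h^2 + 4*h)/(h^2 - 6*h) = (h + 4)/(h - 6)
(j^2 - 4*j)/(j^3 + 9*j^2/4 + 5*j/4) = 4*(j - 4)/(4*j^2 + 9*j + 5)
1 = 1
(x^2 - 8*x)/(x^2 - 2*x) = (x - 8)/(x - 2)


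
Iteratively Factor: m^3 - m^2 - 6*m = (m)*(m^2 - m - 6) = m*(m - 3)*(m + 2)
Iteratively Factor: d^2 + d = (d + 1)*(d)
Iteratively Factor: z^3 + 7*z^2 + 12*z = (z + 3)*(z^2 + 4*z) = (z + 3)*(z + 4)*(z)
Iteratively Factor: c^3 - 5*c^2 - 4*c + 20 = (c - 5)*(c^2 - 4) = (c - 5)*(c + 2)*(c - 2)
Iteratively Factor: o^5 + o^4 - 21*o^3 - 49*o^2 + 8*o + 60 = (o + 2)*(o^4 - o^3 - 19*o^2 - 11*o + 30) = (o - 1)*(o + 2)*(o^3 - 19*o - 30) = (o - 5)*(o - 1)*(o + 2)*(o^2 + 5*o + 6) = (o - 5)*(o - 1)*(o + 2)*(o + 3)*(o + 2)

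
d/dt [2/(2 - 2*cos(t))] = -sin(t)/(cos(t) - 1)^2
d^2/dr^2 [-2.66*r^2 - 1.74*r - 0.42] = -5.32000000000000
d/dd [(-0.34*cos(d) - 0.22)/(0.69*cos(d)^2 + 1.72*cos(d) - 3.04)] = (0.2346*sin(d)^2 - 0.3036*cos(d) - 1.6466)*sin(d)/(0.69*cos(d)^2 + 1.72*cos(d) - 3.04)^2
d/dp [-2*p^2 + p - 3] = 1 - 4*p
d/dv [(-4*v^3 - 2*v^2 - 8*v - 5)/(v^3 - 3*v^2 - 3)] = (14*v^4 + 16*v^3 + 27*v^2 - 18*v + 24)/(v^6 - 6*v^5 + 9*v^4 - 6*v^3 + 18*v^2 + 9)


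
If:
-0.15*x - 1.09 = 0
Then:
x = -7.27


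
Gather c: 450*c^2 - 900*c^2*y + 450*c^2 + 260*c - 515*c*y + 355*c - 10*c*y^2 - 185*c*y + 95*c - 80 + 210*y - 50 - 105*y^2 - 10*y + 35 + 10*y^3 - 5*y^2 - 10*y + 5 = c^2*(900 - 900*y) + c*(-10*y^2 - 700*y + 710) + 10*y^3 - 110*y^2 + 190*y - 90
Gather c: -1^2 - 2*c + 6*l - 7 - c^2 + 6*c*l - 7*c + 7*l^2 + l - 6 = -c^2 + c*(6*l - 9) + 7*l^2 + 7*l - 14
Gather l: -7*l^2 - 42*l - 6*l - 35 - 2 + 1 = -7*l^2 - 48*l - 36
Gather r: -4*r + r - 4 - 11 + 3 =-3*r - 12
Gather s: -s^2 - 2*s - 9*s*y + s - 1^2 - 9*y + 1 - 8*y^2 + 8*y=-s^2 + s*(-9*y - 1) - 8*y^2 - y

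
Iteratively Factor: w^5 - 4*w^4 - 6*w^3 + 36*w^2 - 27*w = (w - 3)*(w^4 - w^3 - 9*w^2 + 9*w) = (w - 3)^2*(w^3 + 2*w^2 - 3*w) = w*(w - 3)^2*(w^2 + 2*w - 3) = w*(w - 3)^2*(w + 3)*(w - 1)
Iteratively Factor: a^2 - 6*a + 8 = (a - 2)*(a - 4)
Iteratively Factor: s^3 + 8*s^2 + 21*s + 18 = (s + 3)*(s^2 + 5*s + 6) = (s + 2)*(s + 3)*(s + 3)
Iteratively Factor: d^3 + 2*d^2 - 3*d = (d)*(d^2 + 2*d - 3) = d*(d - 1)*(d + 3)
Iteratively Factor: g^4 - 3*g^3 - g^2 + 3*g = (g - 1)*(g^3 - 2*g^2 - 3*g) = g*(g - 1)*(g^2 - 2*g - 3) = g*(g - 3)*(g - 1)*(g + 1)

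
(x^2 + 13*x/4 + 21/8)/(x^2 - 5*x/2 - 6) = (x + 7/4)/(x - 4)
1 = 1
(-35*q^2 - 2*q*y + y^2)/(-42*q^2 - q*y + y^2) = (5*q + y)/(6*q + y)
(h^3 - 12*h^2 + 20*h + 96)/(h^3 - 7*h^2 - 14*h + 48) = (h^2 - 4*h - 12)/(h^2 + h - 6)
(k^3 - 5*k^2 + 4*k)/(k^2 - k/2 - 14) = 2*k*(k - 1)/(2*k + 7)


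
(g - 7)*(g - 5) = g^2 - 12*g + 35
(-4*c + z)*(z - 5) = -4*c*z + 20*c + z^2 - 5*z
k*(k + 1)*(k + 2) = k^3 + 3*k^2 + 2*k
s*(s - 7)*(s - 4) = s^3 - 11*s^2 + 28*s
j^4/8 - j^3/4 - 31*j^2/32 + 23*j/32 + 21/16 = (j/4 + 1/4)*(j/2 + 1)*(j - 7/2)*(j - 3/2)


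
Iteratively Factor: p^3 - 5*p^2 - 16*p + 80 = (p + 4)*(p^2 - 9*p + 20) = (p - 4)*(p + 4)*(p - 5)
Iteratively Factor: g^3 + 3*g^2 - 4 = (g + 2)*(g^2 + g - 2) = (g - 1)*(g + 2)*(g + 2)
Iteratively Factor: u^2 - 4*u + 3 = (u - 1)*(u - 3)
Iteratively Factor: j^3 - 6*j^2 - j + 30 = (j - 5)*(j^2 - j - 6) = (j - 5)*(j - 3)*(j + 2)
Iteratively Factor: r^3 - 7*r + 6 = (r + 3)*(r^2 - 3*r + 2) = (r - 2)*(r + 3)*(r - 1)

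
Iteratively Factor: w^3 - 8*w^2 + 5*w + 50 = (w - 5)*(w^2 - 3*w - 10) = (w - 5)*(w + 2)*(w - 5)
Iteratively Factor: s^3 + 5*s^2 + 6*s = (s + 2)*(s^2 + 3*s) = s*(s + 2)*(s + 3)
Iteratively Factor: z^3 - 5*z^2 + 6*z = (z)*(z^2 - 5*z + 6) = z*(z - 3)*(z - 2)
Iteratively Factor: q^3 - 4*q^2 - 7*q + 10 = (q + 2)*(q^2 - 6*q + 5) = (q - 5)*(q + 2)*(q - 1)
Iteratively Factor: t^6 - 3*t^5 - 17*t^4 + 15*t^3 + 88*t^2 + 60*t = (t + 2)*(t^5 - 5*t^4 - 7*t^3 + 29*t^2 + 30*t) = t*(t + 2)*(t^4 - 5*t^3 - 7*t^2 + 29*t + 30) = t*(t + 1)*(t + 2)*(t^3 - 6*t^2 - t + 30) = t*(t + 1)*(t + 2)^2*(t^2 - 8*t + 15) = t*(t - 5)*(t + 1)*(t + 2)^2*(t - 3)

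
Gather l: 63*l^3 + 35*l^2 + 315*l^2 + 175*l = 63*l^3 + 350*l^2 + 175*l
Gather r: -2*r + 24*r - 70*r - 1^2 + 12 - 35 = -48*r - 24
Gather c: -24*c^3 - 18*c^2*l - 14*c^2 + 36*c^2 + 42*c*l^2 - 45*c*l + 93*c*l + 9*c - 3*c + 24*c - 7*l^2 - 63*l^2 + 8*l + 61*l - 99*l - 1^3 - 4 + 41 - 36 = -24*c^3 + c^2*(22 - 18*l) + c*(42*l^2 + 48*l + 30) - 70*l^2 - 30*l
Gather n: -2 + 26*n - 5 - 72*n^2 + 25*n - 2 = -72*n^2 + 51*n - 9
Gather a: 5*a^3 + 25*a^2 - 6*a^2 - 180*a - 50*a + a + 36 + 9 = 5*a^3 + 19*a^2 - 229*a + 45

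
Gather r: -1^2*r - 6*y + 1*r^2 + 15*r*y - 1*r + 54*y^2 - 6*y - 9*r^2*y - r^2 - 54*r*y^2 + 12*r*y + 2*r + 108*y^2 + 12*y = -9*r^2*y + r*(-54*y^2 + 27*y) + 162*y^2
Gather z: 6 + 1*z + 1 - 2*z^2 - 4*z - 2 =-2*z^2 - 3*z + 5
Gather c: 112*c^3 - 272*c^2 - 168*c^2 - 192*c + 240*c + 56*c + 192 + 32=112*c^3 - 440*c^2 + 104*c + 224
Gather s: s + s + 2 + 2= 2*s + 4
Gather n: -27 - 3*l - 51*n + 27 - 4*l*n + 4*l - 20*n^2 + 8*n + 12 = l - 20*n^2 + n*(-4*l - 43) + 12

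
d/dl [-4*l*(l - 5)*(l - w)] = -12*l^2 + 8*l*w + 40*l - 20*w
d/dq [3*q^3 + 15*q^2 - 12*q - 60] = 9*q^2 + 30*q - 12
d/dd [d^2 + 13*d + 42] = 2*d + 13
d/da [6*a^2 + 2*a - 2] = 12*a + 2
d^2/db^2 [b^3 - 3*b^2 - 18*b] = 6*b - 6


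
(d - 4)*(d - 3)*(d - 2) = d^3 - 9*d^2 + 26*d - 24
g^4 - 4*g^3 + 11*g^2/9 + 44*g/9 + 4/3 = (g - 3)*(g - 2)*(g + 1/3)*(g + 2/3)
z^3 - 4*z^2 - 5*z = z*(z - 5)*(z + 1)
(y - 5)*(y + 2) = y^2 - 3*y - 10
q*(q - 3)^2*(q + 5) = q^4 - q^3 - 21*q^2 + 45*q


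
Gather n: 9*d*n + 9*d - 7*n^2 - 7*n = 9*d - 7*n^2 + n*(9*d - 7)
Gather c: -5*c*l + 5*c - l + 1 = c*(5 - 5*l) - l + 1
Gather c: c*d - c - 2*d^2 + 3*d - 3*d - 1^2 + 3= c*(d - 1) - 2*d^2 + 2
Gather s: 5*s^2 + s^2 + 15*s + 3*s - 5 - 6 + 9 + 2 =6*s^2 + 18*s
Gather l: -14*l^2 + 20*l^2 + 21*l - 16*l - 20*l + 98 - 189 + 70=6*l^2 - 15*l - 21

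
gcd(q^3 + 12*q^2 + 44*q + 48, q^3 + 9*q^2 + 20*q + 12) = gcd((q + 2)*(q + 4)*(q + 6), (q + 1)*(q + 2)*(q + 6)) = q^2 + 8*q + 12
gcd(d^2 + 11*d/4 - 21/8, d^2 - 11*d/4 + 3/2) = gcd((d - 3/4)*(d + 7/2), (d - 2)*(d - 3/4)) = d - 3/4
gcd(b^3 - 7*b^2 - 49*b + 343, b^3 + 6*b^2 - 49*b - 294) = b^2 - 49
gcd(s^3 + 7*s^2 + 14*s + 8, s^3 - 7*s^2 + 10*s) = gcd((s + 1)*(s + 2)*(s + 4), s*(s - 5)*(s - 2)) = 1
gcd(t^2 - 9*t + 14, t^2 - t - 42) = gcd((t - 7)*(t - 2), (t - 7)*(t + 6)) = t - 7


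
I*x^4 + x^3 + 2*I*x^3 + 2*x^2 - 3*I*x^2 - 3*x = x*(x - 1)*(x + 3)*(I*x + 1)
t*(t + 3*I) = t^2 + 3*I*t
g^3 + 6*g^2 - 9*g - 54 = (g - 3)*(g + 3)*(g + 6)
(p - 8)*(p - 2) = p^2 - 10*p + 16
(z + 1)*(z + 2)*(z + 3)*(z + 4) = z^4 + 10*z^3 + 35*z^2 + 50*z + 24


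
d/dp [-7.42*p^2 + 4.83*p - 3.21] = 4.83 - 14.84*p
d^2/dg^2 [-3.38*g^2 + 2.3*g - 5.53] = -6.76000000000000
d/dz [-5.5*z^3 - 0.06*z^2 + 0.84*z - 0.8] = -16.5*z^2 - 0.12*z + 0.84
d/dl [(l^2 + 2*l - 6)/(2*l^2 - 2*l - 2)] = (-3*l^2/2 + 5*l - 4)/(l^4 - 2*l^3 - l^2 + 2*l + 1)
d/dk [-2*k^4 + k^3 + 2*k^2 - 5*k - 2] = -8*k^3 + 3*k^2 + 4*k - 5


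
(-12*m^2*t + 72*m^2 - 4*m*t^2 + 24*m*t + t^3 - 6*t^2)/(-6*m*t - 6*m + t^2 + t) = (2*m*t - 12*m + t^2 - 6*t)/(t + 1)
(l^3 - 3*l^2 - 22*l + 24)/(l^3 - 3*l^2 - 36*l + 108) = (l^2 + 3*l - 4)/(l^2 + 3*l - 18)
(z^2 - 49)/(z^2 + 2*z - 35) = (z - 7)/(z - 5)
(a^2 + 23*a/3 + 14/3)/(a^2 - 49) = (a + 2/3)/(a - 7)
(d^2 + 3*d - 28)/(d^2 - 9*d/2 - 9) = 2*(-d^2 - 3*d + 28)/(-2*d^2 + 9*d + 18)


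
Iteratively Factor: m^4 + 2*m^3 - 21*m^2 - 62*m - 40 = (m - 5)*(m^3 + 7*m^2 + 14*m + 8) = (m - 5)*(m + 1)*(m^2 + 6*m + 8) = (m - 5)*(m + 1)*(m + 4)*(m + 2)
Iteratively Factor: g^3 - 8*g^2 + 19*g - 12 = (g - 3)*(g^2 - 5*g + 4) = (g - 3)*(g - 1)*(g - 4)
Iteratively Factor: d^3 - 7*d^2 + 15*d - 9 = (d - 1)*(d^2 - 6*d + 9) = (d - 3)*(d - 1)*(d - 3)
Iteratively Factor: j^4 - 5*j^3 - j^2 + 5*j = (j - 1)*(j^3 - 4*j^2 - 5*j) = (j - 1)*(j + 1)*(j^2 - 5*j) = j*(j - 1)*(j + 1)*(j - 5)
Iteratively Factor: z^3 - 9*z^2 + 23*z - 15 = (z - 1)*(z^2 - 8*z + 15) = (z - 3)*(z - 1)*(z - 5)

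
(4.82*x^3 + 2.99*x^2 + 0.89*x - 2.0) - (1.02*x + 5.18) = 4.82*x^3 + 2.99*x^2 - 0.13*x - 7.18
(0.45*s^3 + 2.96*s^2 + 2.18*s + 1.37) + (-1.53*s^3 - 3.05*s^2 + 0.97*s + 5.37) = -1.08*s^3 - 0.0899999999999999*s^2 + 3.15*s + 6.74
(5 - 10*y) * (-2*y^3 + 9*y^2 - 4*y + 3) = 20*y^4 - 100*y^3 + 85*y^2 - 50*y + 15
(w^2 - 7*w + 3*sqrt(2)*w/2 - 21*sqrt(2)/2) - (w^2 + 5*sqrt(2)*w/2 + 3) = -7*w - sqrt(2)*w - 21*sqrt(2)/2 - 3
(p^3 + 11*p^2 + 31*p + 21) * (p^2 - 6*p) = p^5 + 5*p^4 - 35*p^3 - 165*p^2 - 126*p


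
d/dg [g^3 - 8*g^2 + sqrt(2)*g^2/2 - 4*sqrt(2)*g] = 3*g^2 - 16*g + sqrt(2)*g - 4*sqrt(2)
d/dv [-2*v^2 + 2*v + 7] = 2 - 4*v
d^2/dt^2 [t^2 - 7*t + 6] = 2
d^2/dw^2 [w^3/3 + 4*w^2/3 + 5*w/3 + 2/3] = 2*w + 8/3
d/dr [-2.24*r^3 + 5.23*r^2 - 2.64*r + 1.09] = -6.72*r^2 + 10.46*r - 2.64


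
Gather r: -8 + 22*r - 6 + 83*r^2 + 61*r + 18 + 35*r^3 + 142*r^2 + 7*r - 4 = 35*r^3 + 225*r^2 + 90*r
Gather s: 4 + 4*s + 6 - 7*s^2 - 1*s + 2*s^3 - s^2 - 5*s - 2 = 2*s^3 - 8*s^2 - 2*s + 8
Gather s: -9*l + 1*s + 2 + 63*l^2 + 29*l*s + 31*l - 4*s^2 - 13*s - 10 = 63*l^2 + 22*l - 4*s^2 + s*(29*l - 12) - 8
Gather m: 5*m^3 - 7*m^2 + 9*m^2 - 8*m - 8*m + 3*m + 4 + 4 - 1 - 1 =5*m^3 + 2*m^2 - 13*m + 6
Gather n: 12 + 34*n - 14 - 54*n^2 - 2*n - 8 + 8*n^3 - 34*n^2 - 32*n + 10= 8*n^3 - 88*n^2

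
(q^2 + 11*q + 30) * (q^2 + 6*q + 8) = q^4 + 17*q^3 + 104*q^2 + 268*q + 240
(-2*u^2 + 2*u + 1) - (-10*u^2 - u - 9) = 8*u^2 + 3*u + 10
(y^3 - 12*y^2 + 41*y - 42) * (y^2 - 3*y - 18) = y^5 - 15*y^4 + 59*y^3 + 51*y^2 - 612*y + 756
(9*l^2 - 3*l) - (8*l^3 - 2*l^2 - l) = -8*l^3 + 11*l^2 - 2*l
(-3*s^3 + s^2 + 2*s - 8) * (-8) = 24*s^3 - 8*s^2 - 16*s + 64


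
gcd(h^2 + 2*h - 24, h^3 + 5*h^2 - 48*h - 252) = h + 6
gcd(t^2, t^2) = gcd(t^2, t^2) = t^2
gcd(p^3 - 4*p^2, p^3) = p^2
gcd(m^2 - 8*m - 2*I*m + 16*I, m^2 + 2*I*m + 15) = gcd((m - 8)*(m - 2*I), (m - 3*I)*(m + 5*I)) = 1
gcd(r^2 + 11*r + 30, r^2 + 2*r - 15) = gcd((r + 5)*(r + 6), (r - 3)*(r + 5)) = r + 5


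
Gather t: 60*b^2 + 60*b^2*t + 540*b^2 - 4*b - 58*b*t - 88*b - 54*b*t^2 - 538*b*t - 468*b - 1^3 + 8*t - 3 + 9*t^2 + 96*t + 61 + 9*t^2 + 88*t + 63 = 600*b^2 - 560*b + t^2*(18 - 54*b) + t*(60*b^2 - 596*b + 192) + 120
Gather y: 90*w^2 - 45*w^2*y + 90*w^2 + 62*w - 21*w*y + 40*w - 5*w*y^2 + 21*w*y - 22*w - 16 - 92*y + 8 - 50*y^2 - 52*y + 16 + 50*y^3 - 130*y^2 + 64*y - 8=180*w^2 + 80*w + 50*y^3 + y^2*(-5*w - 180) + y*(-45*w^2 - 80)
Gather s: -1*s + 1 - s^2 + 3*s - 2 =-s^2 + 2*s - 1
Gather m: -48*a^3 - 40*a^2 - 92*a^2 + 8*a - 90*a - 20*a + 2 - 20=-48*a^3 - 132*a^2 - 102*a - 18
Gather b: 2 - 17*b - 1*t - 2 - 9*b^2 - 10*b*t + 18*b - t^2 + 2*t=-9*b^2 + b*(1 - 10*t) - t^2 + t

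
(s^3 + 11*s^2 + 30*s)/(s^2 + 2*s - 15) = s*(s + 6)/(s - 3)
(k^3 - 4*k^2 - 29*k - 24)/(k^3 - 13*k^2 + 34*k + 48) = (k + 3)/(k - 6)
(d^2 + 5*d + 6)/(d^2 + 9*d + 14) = (d + 3)/(d + 7)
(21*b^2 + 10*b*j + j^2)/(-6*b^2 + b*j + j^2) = (-7*b - j)/(2*b - j)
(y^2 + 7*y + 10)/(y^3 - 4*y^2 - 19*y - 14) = (y + 5)/(y^2 - 6*y - 7)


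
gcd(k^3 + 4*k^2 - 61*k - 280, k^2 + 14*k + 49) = k + 7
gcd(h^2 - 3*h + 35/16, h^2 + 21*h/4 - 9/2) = 1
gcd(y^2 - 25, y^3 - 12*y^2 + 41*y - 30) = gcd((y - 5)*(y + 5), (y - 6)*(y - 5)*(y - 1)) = y - 5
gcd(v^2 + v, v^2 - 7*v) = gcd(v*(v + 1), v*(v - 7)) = v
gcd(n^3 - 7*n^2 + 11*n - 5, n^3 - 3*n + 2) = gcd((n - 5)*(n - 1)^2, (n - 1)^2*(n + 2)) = n^2 - 2*n + 1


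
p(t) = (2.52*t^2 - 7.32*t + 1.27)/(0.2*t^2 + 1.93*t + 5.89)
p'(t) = (-0.4*t - 1.93)*(2.52*t^2 - 7.32*t + 1.27)/(0.2*t^2 + 1.93*t + 5.89)^2 + (5.04*t - 7.32)/(0.2*t^2 + 1.93*t + 5.89) = (6.3276*t^2 + 29.1776*t - 45.5659)/(0.04*t^4 + 0.772*t^3 + 6.0809*t^2 + 22.7354*t + 34.6921)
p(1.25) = -0.46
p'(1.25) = 0.01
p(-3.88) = 47.87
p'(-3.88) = -31.84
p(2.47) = -0.12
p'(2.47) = 0.46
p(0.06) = 0.14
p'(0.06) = -1.21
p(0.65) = -0.34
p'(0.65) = -0.46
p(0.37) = -0.16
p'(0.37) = -0.77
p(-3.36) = 32.66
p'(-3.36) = -26.09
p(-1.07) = 2.96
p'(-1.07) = -4.23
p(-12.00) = 39.20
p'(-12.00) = 3.88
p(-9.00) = 57.47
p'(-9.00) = 9.17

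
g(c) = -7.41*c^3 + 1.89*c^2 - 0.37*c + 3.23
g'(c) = -22.23*c^2 + 3.78*c - 0.37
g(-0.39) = 4.10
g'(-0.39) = -5.23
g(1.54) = -19.92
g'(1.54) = -47.27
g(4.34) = -568.52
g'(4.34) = -402.68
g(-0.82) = 8.89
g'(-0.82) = -18.42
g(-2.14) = 85.30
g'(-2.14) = -110.26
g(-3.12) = 247.83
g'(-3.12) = -228.56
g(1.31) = -10.67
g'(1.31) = -33.57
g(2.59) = -113.79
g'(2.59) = -139.70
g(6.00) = -1531.51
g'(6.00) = -777.97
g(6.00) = -1531.51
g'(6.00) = -777.97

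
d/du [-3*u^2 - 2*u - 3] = -6*u - 2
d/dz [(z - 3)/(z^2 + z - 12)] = -1/(z^2 + 8*z + 16)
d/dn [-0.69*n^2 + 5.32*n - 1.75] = 5.32 - 1.38*n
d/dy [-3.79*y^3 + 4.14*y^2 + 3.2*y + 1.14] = -11.37*y^2 + 8.28*y + 3.2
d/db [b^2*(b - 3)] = 3*b*(b - 2)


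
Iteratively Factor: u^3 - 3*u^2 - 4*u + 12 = (u - 2)*(u^2 - u - 6) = (u - 3)*(u - 2)*(u + 2)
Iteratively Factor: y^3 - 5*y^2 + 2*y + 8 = (y - 2)*(y^2 - 3*y - 4) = (y - 4)*(y - 2)*(y + 1)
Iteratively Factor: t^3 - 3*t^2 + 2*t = (t - 1)*(t^2 - 2*t) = (t - 2)*(t - 1)*(t)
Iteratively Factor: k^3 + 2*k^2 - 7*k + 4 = (k - 1)*(k^2 + 3*k - 4) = (k - 1)*(k + 4)*(k - 1)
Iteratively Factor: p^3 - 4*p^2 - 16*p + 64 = (p - 4)*(p^2 - 16) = (p - 4)*(p + 4)*(p - 4)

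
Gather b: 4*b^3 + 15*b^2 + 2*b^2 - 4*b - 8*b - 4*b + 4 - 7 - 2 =4*b^3 + 17*b^2 - 16*b - 5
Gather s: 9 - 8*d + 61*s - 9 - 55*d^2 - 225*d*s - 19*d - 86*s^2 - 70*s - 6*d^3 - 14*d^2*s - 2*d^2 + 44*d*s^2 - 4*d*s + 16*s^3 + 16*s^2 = -6*d^3 - 57*d^2 - 27*d + 16*s^3 + s^2*(44*d - 70) + s*(-14*d^2 - 229*d - 9)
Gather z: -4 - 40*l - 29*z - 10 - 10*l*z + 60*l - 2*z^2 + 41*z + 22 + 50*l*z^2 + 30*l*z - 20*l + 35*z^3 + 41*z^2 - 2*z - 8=35*z^3 + z^2*(50*l + 39) + z*(20*l + 10)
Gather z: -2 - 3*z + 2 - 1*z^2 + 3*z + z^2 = 0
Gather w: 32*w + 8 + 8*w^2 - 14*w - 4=8*w^2 + 18*w + 4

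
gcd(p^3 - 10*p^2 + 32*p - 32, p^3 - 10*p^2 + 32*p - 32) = p^3 - 10*p^2 + 32*p - 32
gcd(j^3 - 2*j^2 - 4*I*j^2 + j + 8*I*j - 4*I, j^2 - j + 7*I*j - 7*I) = j - 1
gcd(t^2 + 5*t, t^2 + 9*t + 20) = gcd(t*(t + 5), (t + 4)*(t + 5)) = t + 5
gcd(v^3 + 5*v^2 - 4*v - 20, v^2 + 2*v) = v + 2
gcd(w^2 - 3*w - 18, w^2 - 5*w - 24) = w + 3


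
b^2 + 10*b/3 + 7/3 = (b + 1)*(b + 7/3)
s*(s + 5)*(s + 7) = s^3 + 12*s^2 + 35*s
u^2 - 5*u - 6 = (u - 6)*(u + 1)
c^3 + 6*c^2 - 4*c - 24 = (c - 2)*(c + 2)*(c + 6)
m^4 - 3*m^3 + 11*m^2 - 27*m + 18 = (m - 2)*(m - 1)*(m - 3*I)*(m + 3*I)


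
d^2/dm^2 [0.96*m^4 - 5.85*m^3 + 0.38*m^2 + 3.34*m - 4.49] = 11.52*m^2 - 35.1*m + 0.76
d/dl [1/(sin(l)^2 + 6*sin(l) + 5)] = -2*(sin(l) + 3)*cos(l)/(sin(l)^2 + 6*sin(l) + 5)^2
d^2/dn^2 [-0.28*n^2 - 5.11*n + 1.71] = -0.560000000000000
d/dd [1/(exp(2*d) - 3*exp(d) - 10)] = (3 - 2*exp(d))*exp(d)/(-exp(2*d) + 3*exp(d) + 10)^2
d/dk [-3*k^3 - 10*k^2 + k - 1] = -9*k^2 - 20*k + 1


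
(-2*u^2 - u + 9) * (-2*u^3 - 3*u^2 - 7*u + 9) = 4*u^5 + 8*u^4 - u^3 - 38*u^2 - 72*u + 81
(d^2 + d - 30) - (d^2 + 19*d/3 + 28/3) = -16*d/3 - 118/3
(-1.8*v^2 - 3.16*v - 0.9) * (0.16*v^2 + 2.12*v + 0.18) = -0.288*v^4 - 4.3216*v^3 - 7.1672*v^2 - 2.4768*v - 0.162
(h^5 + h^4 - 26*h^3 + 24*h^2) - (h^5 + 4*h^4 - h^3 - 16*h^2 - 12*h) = -3*h^4 - 25*h^3 + 40*h^2 + 12*h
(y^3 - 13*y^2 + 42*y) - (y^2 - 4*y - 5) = y^3 - 14*y^2 + 46*y + 5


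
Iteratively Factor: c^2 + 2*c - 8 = (c - 2)*(c + 4)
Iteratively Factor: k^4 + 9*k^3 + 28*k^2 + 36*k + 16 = (k + 2)*(k^3 + 7*k^2 + 14*k + 8) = (k + 1)*(k + 2)*(k^2 + 6*k + 8) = (k + 1)*(k + 2)*(k + 4)*(k + 2)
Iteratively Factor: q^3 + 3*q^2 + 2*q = (q)*(q^2 + 3*q + 2) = q*(q + 1)*(q + 2)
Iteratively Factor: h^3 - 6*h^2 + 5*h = (h)*(h^2 - 6*h + 5) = h*(h - 5)*(h - 1)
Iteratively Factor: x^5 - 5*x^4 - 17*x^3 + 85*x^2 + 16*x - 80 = (x - 1)*(x^4 - 4*x^3 - 21*x^2 + 64*x + 80) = (x - 1)*(x + 1)*(x^3 - 5*x^2 - 16*x + 80) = (x - 4)*(x - 1)*(x + 1)*(x^2 - x - 20) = (x - 5)*(x - 4)*(x - 1)*(x + 1)*(x + 4)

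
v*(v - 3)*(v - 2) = v^3 - 5*v^2 + 6*v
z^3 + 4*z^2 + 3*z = z*(z + 1)*(z + 3)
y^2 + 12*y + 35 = (y + 5)*(y + 7)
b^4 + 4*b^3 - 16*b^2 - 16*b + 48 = (b - 2)^2*(b + 2)*(b + 6)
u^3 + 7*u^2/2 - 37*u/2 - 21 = (u - 7/2)*(u + 1)*(u + 6)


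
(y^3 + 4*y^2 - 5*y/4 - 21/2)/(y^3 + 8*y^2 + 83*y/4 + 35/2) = (2*y - 3)/(2*y + 5)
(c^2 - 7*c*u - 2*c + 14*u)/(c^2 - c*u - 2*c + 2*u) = (-c + 7*u)/(-c + u)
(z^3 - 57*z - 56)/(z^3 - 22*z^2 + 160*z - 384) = (z^2 + 8*z + 7)/(z^2 - 14*z + 48)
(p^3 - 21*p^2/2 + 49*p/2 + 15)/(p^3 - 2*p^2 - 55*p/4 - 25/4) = 2*(p - 6)/(2*p + 5)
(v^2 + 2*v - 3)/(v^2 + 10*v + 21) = (v - 1)/(v + 7)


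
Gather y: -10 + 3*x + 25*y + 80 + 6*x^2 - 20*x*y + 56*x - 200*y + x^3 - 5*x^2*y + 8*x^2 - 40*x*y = x^3 + 14*x^2 + 59*x + y*(-5*x^2 - 60*x - 175) + 70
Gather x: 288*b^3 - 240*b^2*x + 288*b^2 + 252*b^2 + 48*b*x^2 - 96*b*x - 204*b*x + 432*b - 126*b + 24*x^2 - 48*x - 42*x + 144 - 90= 288*b^3 + 540*b^2 + 306*b + x^2*(48*b + 24) + x*(-240*b^2 - 300*b - 90) + 54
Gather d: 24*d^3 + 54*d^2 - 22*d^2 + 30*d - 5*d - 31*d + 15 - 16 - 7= 24*d^3 + 32*d^2 - 6*d - 8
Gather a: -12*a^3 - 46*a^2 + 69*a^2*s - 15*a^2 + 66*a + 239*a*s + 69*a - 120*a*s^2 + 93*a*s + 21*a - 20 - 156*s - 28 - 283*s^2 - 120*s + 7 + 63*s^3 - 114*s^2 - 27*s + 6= -12*a^3 + a^2*(69*s - 61) + a*(-120*s^2 + 332*s + 156) + 63*s^3 - 397*s^2 - 303*s - 35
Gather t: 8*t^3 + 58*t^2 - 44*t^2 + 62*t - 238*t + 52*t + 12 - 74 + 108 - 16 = 8*t^3 + 14*t^2 - 124*t + 30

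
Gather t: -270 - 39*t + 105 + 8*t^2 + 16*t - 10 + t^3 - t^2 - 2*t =t^3 + 7*t^2 - 25*t - 175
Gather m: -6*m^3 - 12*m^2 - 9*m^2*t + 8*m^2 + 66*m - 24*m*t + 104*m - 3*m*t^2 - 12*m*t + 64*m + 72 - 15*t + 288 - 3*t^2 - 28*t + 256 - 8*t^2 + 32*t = -6*m^3 + m^2*(-9*t - 4) + m*(-3*t^2 - 36*t + 234) - 11*t^2 - 11*t + 616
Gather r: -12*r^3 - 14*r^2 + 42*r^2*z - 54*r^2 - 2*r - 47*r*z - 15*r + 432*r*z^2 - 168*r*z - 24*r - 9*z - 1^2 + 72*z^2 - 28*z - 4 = -12*r^3 + r^2*(42*z - 68) + r*(432*z^2 - 215*z - 41) + 72*z^2 - 37*z - 5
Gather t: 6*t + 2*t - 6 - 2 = 8*t - 8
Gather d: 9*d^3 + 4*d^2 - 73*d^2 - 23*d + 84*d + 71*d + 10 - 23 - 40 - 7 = 9*d^3 - 69*d^2 + 132*d - 60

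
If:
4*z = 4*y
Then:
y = z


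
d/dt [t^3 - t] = 3*t^2 - 1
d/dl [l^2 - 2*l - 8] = 2*l - 2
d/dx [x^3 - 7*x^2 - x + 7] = 3*x^2 - 14*x - 1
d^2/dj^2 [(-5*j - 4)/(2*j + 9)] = 148/(2*j + 9)^3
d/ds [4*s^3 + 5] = 12*s^2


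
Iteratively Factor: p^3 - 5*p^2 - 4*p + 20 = (p - 2)*(p^2 - 3*p - 10) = (p - 2)*(p + 2)*(p - 5)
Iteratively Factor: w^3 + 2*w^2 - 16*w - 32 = (w + 2)*(w^2 - 16) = (w + 2)*(w + 4)*(w - 4)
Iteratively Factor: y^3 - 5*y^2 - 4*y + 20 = (y - 5)*(y^2 - 4) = (y - 5)*(y - 2)*(y + 2)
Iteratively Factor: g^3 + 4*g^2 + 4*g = (g + 2)*(g^2 + 2*g) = g*(g + 2)*(g + 2)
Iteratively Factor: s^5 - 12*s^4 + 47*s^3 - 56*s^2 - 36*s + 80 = (s + 1)*(s^4 - 13*s^3 + 60*s^2 - 116*s + 80) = (s - 4)*(s + 1)*(s^3 - 9*s^2 + 24*s - 20) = (s - 4)*(s - 2)*(s + 1)*(s^2 - 7*s + 10) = (s - 4)*(s - 2)^2*(s + 1)*(s - 5)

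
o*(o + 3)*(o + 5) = o^3 + 8*o^2 + 15*o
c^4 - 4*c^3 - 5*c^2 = c^2*(c - 5)*(c + 1)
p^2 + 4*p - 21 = (p - 3)*(p + 7)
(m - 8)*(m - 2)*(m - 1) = m^3 - 11*m^2 + 26*m - 16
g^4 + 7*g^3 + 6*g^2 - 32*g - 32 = (g - 2)*(g + 1)*(g + 4)^2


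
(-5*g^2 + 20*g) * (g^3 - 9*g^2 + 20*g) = -5*g^5 + 65*g^4 - 280*g^3 + 400*g^2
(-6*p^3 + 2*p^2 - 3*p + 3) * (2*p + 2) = -12*p^4 - 8*p^3 - 2*p^2 + 6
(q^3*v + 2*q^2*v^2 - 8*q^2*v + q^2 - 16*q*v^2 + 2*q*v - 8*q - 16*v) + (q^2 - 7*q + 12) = q^3*v + 2*q^2*v^2 - 8*q^2*v + 2*q^2 - 16*q*v^2 + 2*q*v - 15*q - 16*v + 12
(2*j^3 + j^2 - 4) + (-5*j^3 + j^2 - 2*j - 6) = -3*j^3 + 2*j^2 - 2*j - 10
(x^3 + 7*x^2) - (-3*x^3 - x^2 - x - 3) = 4*x^3 + 8*x^2 + x + 3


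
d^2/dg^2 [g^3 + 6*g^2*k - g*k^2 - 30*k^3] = 6*g + 12*k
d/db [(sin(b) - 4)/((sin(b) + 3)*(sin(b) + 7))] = (8*sin(b) + cos(b)^2 + 60)*cos(b)/((sin(b) + 3)^2*(sin(b) + 7)^2)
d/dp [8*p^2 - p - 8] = 16*p - 1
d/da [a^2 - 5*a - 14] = 2*a - 5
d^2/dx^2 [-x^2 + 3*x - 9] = -2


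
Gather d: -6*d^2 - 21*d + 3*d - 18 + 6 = -6*d^2 - 18*d - 12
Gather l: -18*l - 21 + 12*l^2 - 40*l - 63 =12*l^2 - 58*l - 84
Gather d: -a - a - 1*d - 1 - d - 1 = -2*a - 2*d - 2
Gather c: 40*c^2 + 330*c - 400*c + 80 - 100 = 40*c^2 - 70*c - 20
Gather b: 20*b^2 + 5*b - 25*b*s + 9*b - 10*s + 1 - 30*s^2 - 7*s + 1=20*b^2 + b*(14 - 25*s) - 30*s^2 - 17*s + 2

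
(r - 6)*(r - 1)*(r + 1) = r^3 - 6*r^2 - r + 6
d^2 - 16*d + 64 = (d - 8)^2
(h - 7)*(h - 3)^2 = h^3 - 13*h^2 + 51*h - 63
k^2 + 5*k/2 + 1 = (k + 1/2)*(k + 2)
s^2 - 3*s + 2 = (s - 2)*(s - 1)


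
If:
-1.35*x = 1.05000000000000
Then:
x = -0.78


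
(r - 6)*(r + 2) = r^2 - 4*r - 12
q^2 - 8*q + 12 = (q - 6)*(q - 2)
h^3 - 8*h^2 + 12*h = h*(h - 6)*(h - 2)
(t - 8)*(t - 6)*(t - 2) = t^3 - 16*t^2 + 76*t - 96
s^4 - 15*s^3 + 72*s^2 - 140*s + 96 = (s - 8)*(s - 3)*(s - 2)^2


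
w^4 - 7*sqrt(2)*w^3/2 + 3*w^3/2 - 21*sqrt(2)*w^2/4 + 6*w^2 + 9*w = w*(w + 3/2)*(w - 2*sqrt(2))*(w - 3*sqrt(2)/2)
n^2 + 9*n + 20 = (n + 4)*(n + 5)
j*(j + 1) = j^2 + j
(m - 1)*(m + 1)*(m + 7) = m^3 + 7*m^2 - m - 7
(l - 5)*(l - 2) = l^2 - 7*l + 10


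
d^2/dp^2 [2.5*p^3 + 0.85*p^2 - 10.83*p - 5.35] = 15.0*p + 1.7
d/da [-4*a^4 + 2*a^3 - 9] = a^2*(6 - 16*a)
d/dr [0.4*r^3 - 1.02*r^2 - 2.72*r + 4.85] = 1.2*r^2 - 2.04*r - 2.72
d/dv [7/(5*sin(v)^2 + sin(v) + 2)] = -7*(10*sin(v) + 1)*cos(v)/(5*sin(v)^2 + sin(v) + 2)^2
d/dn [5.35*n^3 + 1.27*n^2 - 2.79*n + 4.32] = 16.05*n^2 + 2.54*n - 2.79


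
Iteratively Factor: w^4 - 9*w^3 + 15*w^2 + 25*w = (w - 5)*(w^3 - 4*w^2 - 5*w) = (w - 5)*(w + 1)*(w^2 - 5*w) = w*(w - 5)*(w + 1)*(w - 5)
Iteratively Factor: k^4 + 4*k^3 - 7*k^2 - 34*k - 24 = (k - 3)*(k^3 + 7*k^2 + 14*k + 8) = (k - 3)*(k + 1)*(k^2 + 6*k + 8) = (k - 3)*(k + 1)*(k + 2)*(k + 4)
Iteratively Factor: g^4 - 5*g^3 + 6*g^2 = (g)*(g^3 - 5*g^2 + 6*g) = g*(g - 2)*(g^2 - 3*g) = g*(g - 3)*(g - 2)*(g)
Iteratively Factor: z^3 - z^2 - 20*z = (z)*(z^2 - z - 20) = z*(z + 4)*(z - 5)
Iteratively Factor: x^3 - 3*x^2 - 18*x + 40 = (x + 4)*(x^2 - 7*x + 10) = (x - 2)*(x + 4)*(x - 5)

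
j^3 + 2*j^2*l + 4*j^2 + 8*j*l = j*(j + 4)*(j + 2*l)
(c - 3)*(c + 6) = c^2 + 3*c - 18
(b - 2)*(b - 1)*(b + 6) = b^3 + 3*b^2 - 16*b + 12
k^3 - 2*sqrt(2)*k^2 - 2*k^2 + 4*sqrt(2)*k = k*(k - 2)*(k - 2*sqrt(2))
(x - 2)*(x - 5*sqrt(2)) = x^2 - 5*sqrt(2)*x - 2*x + 10*sqrt(2)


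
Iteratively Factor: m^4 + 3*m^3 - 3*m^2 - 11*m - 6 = (m + 1)*(m^3 + 2*m^2 - 5*m - 6) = (m - 2)*(m + 1)*(m^2 + 4*m + 3) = (m - 2)*(m + 1)*(m + 3)*(m + 1)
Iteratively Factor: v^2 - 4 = (v - 2)*(v + 2)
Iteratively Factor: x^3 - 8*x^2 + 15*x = (x - 3)*(x^2 - 5*x) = x*(x - 3)*(x - 5)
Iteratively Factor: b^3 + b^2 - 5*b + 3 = (b + 3)*(b^2 - 2*b + 1) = (b - 1)*(b + 3)*(b - 1)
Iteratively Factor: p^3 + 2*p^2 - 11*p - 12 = (p + 4)*(p^2 - 2*p - 3) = (p - 3)*(p + 4)*(p + 1)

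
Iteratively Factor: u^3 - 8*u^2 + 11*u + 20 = (u - 4)*(u^2 - 4*u - 5) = (u - 4)*(u + 1)*(u - 5)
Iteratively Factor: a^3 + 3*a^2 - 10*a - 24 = (a + 2)*(a^2 + a - 12) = (a + 2)*(a + 4)*(a - 3)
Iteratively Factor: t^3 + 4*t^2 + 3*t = (t + 1)*(t^2 + 3*t) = t*(t + 1)*(t + 3)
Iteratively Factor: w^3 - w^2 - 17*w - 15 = (w + 1)*(w^2 - 2*w - 15) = (w + 1)*(w + 3)*(w - 5)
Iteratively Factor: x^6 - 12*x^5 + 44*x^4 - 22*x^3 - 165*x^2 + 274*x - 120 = (x - 3)*(x^5 - 9*x^4 + 17*x^3 + 29*x^2 - 78*x + 40) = (x - 3)*(x - 1)*(x^4 - 8*x^3 + 9*x^2 + 38*x - 40) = (x - 3)*(x - 1)^2*(x^3 - 7*x^2 + 2*x + 40) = (x - 4)*(x - 3)*(x - 1)^2*(x^2 - 3*x - 10) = (x - 4)*(x - 3)*(x - 1)^2*(x + 2)*(x - 5)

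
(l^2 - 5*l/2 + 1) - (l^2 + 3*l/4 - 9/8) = 17/8 - 13*l/4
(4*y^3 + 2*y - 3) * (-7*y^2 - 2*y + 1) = -28*y^5 - 8*y^4 - 10*y^3 + 17*y^2 + 8*y - 3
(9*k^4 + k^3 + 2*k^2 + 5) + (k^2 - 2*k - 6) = 9*k^4 + k^3 + 3*k^2 - 2*k - 1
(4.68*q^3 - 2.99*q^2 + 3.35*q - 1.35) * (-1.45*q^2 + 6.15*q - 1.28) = -6.786*q^5 + 33.1175*q^4 - 29.2364*q^3 + 26.3872*q^2 - 12.5905*q + 1.728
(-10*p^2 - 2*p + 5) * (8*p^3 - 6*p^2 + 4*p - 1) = -80*p^5 + 44*p^4 + 12*p^3 - 28*p^2 + 22*p - 5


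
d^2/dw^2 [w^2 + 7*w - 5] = 2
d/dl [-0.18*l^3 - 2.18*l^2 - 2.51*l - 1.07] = -0.54*l^2 - 4.36*l - 2.51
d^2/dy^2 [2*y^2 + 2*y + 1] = 4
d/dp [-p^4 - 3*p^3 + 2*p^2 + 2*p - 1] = -4*p^3 - 9*p^2 + 4*p + 2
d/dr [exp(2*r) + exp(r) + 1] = (2*exp(r) + 1)*exp(r)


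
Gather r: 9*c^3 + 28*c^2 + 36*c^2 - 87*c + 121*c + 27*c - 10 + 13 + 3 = 9*c^3 + 64*c^2 + 61*c + 6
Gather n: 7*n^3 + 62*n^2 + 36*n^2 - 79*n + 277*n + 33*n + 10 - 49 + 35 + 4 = 7*n^3 + 98*n^2 + 231*n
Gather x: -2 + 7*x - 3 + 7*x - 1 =14*x - 6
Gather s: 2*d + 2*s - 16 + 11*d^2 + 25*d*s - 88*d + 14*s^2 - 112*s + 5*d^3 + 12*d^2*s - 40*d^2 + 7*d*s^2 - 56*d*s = 5*d^3 - 29*d^2 - 86*d + s^2*(7*d + 14) + s*(12*d^2 - 31*d - 110) - 16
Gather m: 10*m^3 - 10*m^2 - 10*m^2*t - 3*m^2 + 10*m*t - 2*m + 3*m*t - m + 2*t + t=10*m^3 + m^2*(-10*t - 13) + m*(13*t - 3) + 3*t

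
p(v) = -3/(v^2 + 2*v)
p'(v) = -3*(-2*v - 2)/(v^2 + 2*v)^2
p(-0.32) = 5.58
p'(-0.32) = 14.12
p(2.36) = -0.29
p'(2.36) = 0.19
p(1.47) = -0.59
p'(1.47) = 0.57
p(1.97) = -0.38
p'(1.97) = 0.29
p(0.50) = -2.40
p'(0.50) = 5.76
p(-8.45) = -0.06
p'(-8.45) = -0.02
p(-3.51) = -0.57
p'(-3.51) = -0.54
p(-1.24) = 3.18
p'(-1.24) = -1.62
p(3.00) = -0.20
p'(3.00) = 0.11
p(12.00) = -0.02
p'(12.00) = 0.00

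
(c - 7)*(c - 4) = c^2 - 11*c + 28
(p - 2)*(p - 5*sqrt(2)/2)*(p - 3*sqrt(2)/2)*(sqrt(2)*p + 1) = sqrt(2)*p^4 - 7*p^3 - 2*sqrt(2)*p^3 + 7*sqrt(2)*p^2/2 + 14*p^2 - 7*sqrt(2)*p + 15*p/2 - 15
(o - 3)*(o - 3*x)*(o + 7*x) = o^3 + 4*o^2*x - 3*o^2 - 21*o*x^2 - 12*o*x + 63*x^2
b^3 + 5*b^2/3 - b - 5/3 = (b - 1)*(b + 1)*(b + 5/3)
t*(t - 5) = t^2 - 5*t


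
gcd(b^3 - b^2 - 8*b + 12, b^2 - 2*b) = b - 2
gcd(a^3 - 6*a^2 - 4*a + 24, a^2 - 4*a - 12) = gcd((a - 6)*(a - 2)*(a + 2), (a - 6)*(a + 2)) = a^2 - 4*a - 12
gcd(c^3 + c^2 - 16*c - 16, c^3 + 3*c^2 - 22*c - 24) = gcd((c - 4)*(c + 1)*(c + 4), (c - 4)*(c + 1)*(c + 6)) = c^2 - 3*c - 4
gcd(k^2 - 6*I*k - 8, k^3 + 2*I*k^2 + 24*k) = k - 4*I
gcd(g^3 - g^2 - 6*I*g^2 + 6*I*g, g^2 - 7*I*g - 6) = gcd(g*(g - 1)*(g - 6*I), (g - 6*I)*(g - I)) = g - 6*I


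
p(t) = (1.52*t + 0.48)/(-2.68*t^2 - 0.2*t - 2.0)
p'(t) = (1.52*t + 0.48)*(5.36*t + 0.2)/(-2.68*t^2 - 0.2*t - 2.0)^2 + 1.52/(-2.68*t^2 - 0.2*t - 2.0) = (4.0736*t^2 + 2.5728*t - 2.944)/(7.1824*t^4 + 1.072*t^3 + 10.76*t^2 + 0.8*t + 4.0)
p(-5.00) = 0.10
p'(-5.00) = 0.02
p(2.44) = -0.23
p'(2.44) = 0.08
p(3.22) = -0.18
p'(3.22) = 0.05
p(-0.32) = 0.00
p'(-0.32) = -0.69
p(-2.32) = 0.19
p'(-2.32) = 0.05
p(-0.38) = 0.04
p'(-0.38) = -0.62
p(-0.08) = -0.18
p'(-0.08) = -0.78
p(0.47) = -0.44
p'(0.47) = -0.12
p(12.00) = -0.05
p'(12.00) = 0.00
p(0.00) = -0.24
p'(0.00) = -0.74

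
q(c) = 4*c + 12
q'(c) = 4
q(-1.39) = 6.44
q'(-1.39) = 4.00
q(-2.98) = 0.08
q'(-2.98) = 4.00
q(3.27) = 25.08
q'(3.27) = 4.00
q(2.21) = 20.84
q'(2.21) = 4.00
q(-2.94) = 0.24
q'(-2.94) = 4.00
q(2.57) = 22.28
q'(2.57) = 4.00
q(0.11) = 12.44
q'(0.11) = 4.00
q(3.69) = 26.76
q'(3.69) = 4.00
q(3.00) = 24.00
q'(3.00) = 4.00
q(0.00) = 12.00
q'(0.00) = 4.00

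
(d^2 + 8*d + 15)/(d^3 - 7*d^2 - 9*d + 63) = (d + 5)/(d^2 - 10*d + 21)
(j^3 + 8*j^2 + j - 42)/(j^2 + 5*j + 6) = (j^2 + 5*j - 14)/(j + 2)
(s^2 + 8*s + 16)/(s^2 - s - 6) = (s^2 + 8*s + 16)/(s^2 - s - 6)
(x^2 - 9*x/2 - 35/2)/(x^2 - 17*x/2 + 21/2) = (2*x + 5)/(2*x - 3)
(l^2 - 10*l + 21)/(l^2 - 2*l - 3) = (l - 7)/(l + 1)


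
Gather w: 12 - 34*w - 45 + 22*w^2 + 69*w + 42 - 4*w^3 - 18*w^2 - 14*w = -4*w^3 + 4*w^2 + 21*w + 9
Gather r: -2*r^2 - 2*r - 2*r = -2*r^2 - 4*r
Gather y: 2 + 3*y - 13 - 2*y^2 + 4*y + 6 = -2*y^2 + 7*y - 5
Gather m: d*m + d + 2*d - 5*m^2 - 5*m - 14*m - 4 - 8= 3*d - 5*m^2 + m*(d - 19) - 12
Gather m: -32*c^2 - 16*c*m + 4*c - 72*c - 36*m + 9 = -32*c^2 - 68*c + m*(-16*c - 36) + 9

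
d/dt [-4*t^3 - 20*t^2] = 4*t*(-3*t - 10)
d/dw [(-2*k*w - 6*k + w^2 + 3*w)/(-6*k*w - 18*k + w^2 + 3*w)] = -4*k/(36*k^2 - 12*k*w + w^2)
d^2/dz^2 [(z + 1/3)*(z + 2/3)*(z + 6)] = 6*z + 14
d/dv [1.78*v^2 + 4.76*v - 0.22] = 3.56*v + 4.76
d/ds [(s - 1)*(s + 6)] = 2*s + 5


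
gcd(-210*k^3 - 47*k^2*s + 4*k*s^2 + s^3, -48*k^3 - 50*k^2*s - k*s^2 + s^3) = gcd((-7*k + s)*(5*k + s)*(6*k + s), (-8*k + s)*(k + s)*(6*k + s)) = 6*k + s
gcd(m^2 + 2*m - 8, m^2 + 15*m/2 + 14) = m + 4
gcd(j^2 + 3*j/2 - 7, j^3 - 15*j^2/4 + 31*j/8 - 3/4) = j - 2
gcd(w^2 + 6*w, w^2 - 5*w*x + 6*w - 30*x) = w + 6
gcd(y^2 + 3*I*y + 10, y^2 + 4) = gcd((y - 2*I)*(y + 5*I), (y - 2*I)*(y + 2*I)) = y - 2*I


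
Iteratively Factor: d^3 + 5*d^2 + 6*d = (d)*(d^2 + 5*d + 6) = d*(d + 3)*(d + 2)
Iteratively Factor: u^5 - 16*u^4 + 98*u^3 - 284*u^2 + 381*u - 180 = (u - 5)*(u^4 - 11*u^3 + 43*u^2 - 69*u + 36) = (u - 5)*(u - 3)*(u^3 - 8*u^2 + 19*u - 12) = (u - 5)*(u - 3)*(u - 1)*(u^2 - 7*u + 12) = (u - 5)*(u - 3)^2*(u - 1)*(u - 4)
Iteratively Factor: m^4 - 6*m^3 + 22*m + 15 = (m - 5)*(m^3 - m^2 - 5*m - 3) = (m - 5)*(m + 1)*(m^2 - 2*m - 3) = (m - 5)*(m - 3)*(m + 1)*(m + 1)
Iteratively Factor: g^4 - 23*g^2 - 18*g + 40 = (g + 4)*(g^3 - 4*g^2 - 7*g + 10) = (g - 1)*(g + 4)*(g^2 - 3*g - 10) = (g - 5)*(g - 1)*(g + 4)*(g + 2)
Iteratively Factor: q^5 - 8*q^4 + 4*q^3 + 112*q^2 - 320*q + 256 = (q - 2)*(q^4 - 6*q^3 - 8*q^2 + 96*q - 128) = (q - 4)*(q - 2)*(q^3 - 2*q^2 - 16*q + 32) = (q - 4)*(q - 2)^2*(q^2 - 16) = (q - 4)*(q - 2)^2*(q + 4)*(q - 4)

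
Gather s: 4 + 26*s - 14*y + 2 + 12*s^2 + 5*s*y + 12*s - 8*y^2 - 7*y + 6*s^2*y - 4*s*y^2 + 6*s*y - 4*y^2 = s^2*(6*y + 12) + s*(-4*y^2 + 11*y + 38) - 12*y^2 - 21*y + 6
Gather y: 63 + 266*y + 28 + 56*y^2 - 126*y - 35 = 56*y^2 + 140*y + 56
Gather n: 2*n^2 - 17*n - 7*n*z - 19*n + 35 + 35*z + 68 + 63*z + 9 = 2*n^2 + n*(-7*z - 36) + 98*z + 112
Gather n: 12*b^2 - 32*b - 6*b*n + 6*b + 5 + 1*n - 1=12*b^2 - 26*b + n*(1 - 6*b) + 4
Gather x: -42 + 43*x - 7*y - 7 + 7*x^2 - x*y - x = 7*x^2 + x*(42 - y) - 7*y - 49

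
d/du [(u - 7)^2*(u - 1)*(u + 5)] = 4*u^3 - 30*u^2 - 24*u + 266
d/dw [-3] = 0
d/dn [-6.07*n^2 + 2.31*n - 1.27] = 2.31 - 12.14*n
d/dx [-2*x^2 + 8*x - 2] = 8 - 4*x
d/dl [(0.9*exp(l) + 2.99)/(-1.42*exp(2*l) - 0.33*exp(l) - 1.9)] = (1.278*exp(2*l) + 8.4916*exp(l) - 0.7233)*exp(l)/(2.0164*exp(4*l) + 0.9372*exp(3*l) + 5.5049*exp(2*l) + 1.254*exp(l) + 3.61)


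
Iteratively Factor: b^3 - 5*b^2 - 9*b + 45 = (b - 3)*(b^2 - 2*b - 15) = (b - 3)*(b + 3)*(b - 5)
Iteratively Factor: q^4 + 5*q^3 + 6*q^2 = (q + 2)*(q^3 + 3*q^2) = (q + 2)*(q + 3)*(q^2) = q*(q + 2)*(q + 3)*(q)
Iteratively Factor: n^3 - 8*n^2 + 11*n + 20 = (n + 1)*(n^2 - 9*n + 20) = (n - 4)*(n + 1)*(n - 5)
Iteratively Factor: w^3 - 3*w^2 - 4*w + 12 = (w - 2)*(w^2 - w - 6) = (w - 3)*(w - 2)*(w + 2)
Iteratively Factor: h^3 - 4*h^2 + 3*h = (h - 1)*(h^2 - 3*h) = (h - 3)*(h - 1)*(h)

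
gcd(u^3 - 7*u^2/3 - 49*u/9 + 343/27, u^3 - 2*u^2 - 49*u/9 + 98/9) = u^2 - 49/9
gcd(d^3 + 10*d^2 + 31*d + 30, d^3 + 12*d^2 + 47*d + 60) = d^2 + 8*d + 15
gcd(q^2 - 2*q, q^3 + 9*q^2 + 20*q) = q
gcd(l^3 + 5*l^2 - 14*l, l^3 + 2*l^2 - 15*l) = l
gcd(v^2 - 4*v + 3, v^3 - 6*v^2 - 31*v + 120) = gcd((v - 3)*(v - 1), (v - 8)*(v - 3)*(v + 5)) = v - 3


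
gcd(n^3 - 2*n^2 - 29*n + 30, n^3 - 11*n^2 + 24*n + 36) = n - 6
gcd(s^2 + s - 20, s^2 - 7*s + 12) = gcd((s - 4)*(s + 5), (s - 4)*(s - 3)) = s - 4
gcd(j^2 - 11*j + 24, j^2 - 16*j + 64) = j - 8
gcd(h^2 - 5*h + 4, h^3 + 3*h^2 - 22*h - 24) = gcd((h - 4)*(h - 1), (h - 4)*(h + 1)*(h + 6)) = h - 4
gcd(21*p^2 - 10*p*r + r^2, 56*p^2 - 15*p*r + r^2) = 7*p - r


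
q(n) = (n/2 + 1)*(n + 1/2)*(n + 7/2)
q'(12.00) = 292.88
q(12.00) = 1356.25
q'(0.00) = 4.88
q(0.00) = 1.75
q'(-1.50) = -0.75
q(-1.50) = -0.50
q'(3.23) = 39.90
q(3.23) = 65.64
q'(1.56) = 17.89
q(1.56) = 18.55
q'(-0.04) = 4.64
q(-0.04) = 1.56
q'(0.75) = 10.22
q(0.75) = 7.30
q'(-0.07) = 4.46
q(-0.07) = 1.42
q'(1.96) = 22.40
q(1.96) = 26.59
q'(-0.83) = 0.93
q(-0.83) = -0.52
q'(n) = (n/2 + 1)*(n + 1/2) + (n/2 + 1)*(n + 7/2) + (n + 1/2)*(n + 7/2)/2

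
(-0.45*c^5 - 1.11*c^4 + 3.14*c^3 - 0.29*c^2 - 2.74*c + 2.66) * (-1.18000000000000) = 0.531*c^5 + 1.3098*c^4 - 3.7052*c^3 + 0.3422*c^2 + 3.2332*c - 3.1388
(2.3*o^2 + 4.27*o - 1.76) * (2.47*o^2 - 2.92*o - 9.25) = 5.681*o^4 + 3.8309*o^3 - 38.0906*o^2 - 34.3583*o + 16.28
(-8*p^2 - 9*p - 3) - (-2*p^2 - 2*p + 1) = -6*p^2 - 7*p - 4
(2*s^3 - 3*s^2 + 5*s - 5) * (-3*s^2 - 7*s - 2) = -6*s^5 - 5*s^4 + 2*s^3 - 14*s^2 + 25*s + 10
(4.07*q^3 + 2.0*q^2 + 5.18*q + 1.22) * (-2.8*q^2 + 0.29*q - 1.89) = -11.396*q^5 - 4.4197*q^4 - 21.6163*q^3 - 5.6938*q^2 - 9.4364*q - 2.3058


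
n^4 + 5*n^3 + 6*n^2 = n^2*(n + 2)*(n + 3)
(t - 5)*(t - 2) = t^2 - 7*t + 10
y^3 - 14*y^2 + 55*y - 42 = (y - 7)*(y - 6)*(y - 1)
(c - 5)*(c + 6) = c^2 + c - 30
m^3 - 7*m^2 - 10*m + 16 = (m - 8)*(m - 1)*(m + 2)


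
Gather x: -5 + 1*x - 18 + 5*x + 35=6*x + 12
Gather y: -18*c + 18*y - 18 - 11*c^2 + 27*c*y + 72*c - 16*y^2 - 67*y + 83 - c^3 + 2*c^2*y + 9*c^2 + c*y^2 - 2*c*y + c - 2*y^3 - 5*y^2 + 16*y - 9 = -c^3 - 2*c^2 + 55*c - 2*y^3 + y^2*(c - 21) + y*(2*c^2 + 25*c - 33) + 56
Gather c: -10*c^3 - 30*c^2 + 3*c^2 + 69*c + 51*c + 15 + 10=-10*c^3 - 27*c^2 + 120*c + 25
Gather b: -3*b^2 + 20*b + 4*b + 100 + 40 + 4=-3*b^2 + 24*b + 144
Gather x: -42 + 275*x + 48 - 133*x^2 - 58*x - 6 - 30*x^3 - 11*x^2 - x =-30*x^3 - 144*x^2 + 216*x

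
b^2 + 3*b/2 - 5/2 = (b - 1)*(b + 5/2)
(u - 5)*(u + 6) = u^2 + u - 30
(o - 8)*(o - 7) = o^2 - 15*o + 56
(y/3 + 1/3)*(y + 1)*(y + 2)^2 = y^4/3 + 2*y^3 + 13*y^2/3 + 4*y + 4/3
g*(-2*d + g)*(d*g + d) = -2*d^2*g^2 - 2*d^2*g + d*g^3 + d*g^2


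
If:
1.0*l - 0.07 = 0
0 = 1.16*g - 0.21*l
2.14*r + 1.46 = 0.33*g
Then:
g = 0.01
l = 0.07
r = -0.68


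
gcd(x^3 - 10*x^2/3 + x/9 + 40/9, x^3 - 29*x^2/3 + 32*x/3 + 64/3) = x^2 - 5*x/3 - 8/3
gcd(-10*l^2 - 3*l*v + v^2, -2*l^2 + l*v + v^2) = 2*l + v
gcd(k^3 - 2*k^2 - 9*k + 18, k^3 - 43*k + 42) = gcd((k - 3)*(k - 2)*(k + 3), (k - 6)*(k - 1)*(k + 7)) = 1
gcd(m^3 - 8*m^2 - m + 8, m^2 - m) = m - 1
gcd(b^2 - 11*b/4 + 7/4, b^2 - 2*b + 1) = b - 1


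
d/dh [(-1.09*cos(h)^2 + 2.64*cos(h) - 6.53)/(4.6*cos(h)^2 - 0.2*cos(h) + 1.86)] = (11.926*cos(h)^2 - 56.0212*cos(h) - 3.6044)*sin(h)/(21.16*cos(h)^4 - 1.84*cos(h)^3 + 17.152*cos(h)^2 - 0.744*cos(h) + 3.4596)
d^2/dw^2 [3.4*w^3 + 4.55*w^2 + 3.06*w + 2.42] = 20.4*w + 9.1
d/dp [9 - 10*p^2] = -20*p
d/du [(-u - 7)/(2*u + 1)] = 13/(2*u + 1)^2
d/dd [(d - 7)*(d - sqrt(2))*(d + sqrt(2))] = 3*d^2 - 14*d - 2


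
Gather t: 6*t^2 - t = 6*t^2 - t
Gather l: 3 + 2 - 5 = 0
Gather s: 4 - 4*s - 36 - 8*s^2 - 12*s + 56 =-8*s^2 - 16*s + 24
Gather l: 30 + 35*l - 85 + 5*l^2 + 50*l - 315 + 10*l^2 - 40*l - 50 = 15*l^2 + 45*l - 420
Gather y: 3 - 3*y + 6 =9 - 3*y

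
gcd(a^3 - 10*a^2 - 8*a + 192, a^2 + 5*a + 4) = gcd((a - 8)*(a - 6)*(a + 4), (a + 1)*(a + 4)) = a + 4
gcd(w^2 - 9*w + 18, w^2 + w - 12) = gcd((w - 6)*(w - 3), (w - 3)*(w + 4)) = w - 3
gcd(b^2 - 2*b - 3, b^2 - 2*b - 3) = b^2 - 2*b - 3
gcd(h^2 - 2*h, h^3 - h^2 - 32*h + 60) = h - 2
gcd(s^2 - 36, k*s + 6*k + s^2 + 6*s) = s + 6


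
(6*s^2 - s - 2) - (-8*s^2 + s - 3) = 14*s^2 - 2*s + 1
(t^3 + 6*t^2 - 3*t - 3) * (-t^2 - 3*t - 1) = -t^5 - 9*t^4 - 16*t^3 + 6*t^2 + 12*t + 3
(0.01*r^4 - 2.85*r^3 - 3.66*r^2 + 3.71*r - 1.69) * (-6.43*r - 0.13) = -0.0643*r^5 + 18.3242*r^4 + 23.9043*r^3 - 23.3795*r^2 + 10.3844*r + 0.2197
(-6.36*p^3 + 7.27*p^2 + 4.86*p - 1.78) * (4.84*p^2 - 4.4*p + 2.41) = -30.7824*p^5 + 63.1708*p^4 - 23.7932*p^3 - 12.4785*p^2 + 19.5446*p - 4.2898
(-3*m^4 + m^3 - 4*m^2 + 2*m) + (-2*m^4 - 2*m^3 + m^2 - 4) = -5*m^4 - m^3 - 3*m^2 + 2*m - 4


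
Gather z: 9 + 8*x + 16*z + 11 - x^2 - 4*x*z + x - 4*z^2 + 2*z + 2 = -x^2 + 9*x - 4*z^2 + z*(18 - 4*x) + 22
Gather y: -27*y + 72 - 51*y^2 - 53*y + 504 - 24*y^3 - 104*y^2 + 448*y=-24*y^3 - 155*y^2 + 368*y + 576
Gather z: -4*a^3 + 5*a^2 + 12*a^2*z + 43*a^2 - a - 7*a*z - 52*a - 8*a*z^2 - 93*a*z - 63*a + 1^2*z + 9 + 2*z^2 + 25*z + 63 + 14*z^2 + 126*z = -4*a^3 + 48*a^2 - 116*a + z^2*(16 - 8*a) + z*(12*a^2 - 100*a + 152) + 72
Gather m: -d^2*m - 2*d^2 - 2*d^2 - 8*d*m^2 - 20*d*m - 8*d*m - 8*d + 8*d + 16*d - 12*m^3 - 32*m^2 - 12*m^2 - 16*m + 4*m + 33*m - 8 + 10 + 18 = -4*d^2 + 16*d - 12*m^3 + m^2*(-8*d - 44) + m*(-d^2 - 28*d + 21) + 20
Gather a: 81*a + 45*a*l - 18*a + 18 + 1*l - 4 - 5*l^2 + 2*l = a*(45*l + 63) - 5*l^2 + 3*l + 14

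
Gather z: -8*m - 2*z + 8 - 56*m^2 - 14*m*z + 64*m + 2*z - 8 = -56*m^2 - 14*m*z + 56*m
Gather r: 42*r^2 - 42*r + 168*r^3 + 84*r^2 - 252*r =168*r^3 + 126*r^2 - 294*r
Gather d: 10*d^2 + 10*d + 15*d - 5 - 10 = 10*d^2 + 25*d - 15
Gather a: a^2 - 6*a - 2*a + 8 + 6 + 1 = a^2 - 8*a + 15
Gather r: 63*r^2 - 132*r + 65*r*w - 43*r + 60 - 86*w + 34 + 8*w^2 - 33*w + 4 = 63*r^2 + r*(65*w - 175) + 8*w^2 - 119*w + 98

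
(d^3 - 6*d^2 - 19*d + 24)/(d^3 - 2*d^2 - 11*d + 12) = (d - 8)/(d - 4)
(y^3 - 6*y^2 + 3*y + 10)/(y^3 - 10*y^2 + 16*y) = (y^2 - 4*y - 5)/(y*(y - 8))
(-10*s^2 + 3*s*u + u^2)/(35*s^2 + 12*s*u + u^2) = (-2*s + u)/(7*s + u)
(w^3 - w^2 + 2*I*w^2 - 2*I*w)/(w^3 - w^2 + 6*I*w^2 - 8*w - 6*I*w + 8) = w/(w + 4*I)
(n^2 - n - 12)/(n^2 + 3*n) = (n - 4)/n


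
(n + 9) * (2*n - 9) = 2*n^2 + 9*n - 81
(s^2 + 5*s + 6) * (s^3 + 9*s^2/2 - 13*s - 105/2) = s^5 + 19*s^4/2 + 31*s^3/2 - 181*s^2/2 - 681*s/2 - 315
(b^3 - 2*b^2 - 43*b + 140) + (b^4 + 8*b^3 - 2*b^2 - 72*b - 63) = b^4 + 9*b^3 - 4*b^2 - 115*b + 77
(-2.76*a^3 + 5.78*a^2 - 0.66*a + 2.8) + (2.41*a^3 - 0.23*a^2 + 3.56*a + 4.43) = -0.35*a^3 + 5.55*a^2 + 2.9*a + 7.23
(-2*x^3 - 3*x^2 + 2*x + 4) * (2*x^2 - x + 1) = -4*x^5 - 4*x^4 + 5*x^3 + 3*x^2 - 2*x + 4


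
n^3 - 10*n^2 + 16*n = n*(n - 8)*(n - 2)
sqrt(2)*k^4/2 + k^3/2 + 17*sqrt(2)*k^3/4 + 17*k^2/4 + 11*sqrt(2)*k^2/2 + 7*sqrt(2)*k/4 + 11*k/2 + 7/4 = (k/2 + 1/2)*(k + 7)*(k + sqrt(2)/2)*(sqrt(2)*k + sqrt(2)/2)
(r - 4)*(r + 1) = r^2 - 3*r - 4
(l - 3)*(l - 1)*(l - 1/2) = l^3 - 9*l^2/2 + 5*l - 3/2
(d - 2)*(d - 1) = d^2 - 3*d + 2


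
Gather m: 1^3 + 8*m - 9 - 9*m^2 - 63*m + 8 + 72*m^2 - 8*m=63*m^2 - 63*m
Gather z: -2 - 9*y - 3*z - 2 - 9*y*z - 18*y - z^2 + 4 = -27*y - z^2 + z*(-9*y - 3)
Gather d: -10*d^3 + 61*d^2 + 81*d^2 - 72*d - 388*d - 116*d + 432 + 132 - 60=-10*d^3 + 142*d^2 - 576*d + 504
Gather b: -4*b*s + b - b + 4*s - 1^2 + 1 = -4*b*s + 4*s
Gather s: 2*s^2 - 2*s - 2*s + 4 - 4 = 2*s^2 - 4*s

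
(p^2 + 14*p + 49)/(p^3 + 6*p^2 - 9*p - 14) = (p + 7)/(p^2 - p - 2)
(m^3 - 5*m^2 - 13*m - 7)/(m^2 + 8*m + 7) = (m^2 - 6*m - 7)/(m + 7)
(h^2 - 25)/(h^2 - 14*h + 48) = (h^2 - 25)/(h^2 - 14*h + 48)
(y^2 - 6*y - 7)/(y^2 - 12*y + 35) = (y + 1)/(y - 5)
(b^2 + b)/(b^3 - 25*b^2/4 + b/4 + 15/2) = 4*b/(4*b^2 - 29*b + 30)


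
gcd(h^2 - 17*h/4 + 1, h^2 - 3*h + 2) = 1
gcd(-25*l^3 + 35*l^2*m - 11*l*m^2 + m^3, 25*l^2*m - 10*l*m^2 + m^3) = 25*l^2 - 10*l*m + m^2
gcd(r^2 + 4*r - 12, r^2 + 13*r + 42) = r + 6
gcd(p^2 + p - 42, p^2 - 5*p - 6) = p - 6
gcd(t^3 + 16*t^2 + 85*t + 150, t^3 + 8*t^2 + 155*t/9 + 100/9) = t + 5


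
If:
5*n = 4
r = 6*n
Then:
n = 4/5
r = 24/5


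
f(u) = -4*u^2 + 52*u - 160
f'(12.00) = -44.00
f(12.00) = -112.00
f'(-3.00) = 76.00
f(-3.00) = -352.00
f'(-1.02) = 60.16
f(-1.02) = -217.20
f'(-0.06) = 52.48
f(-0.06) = -163.13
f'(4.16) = 18.72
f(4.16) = -12.90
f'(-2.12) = 68.96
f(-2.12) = -288.22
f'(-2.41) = 71.28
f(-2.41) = -308.55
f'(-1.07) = 60.56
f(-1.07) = -220.22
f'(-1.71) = 65.68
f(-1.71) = -260.62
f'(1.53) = 39.76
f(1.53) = -89.80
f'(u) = 52 - 8*u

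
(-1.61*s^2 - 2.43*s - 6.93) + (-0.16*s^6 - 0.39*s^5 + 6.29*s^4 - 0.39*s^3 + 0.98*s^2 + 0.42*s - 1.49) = -0.16*s^6 - 0.39*s^5 + 6.29*s^4 - 0.39*s^3 - 0.63*s^2 - 2.01*s - 8.42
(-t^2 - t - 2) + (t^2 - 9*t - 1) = -10*t - 3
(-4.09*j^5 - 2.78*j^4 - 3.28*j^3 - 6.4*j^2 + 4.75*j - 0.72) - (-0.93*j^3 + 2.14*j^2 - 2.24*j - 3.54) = -4.09*j^5 - 2.78*j^4 - 2.35*j^3 - 8.54*j^2 + 6.99*j + 2.82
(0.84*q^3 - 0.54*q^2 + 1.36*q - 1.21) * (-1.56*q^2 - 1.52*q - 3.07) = -1.3104*q^5 - 0.4344*q^4 - 3.8796*q^3 + 1.4782*q^2 - 2.336*q + 3.7147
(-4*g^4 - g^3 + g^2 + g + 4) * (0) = 0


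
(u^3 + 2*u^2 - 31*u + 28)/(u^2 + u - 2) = (u^2 + 3*u - 28)/(u + 2)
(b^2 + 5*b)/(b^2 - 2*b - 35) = b/(b - 7)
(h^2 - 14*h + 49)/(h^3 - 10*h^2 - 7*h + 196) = 1/(h + 4)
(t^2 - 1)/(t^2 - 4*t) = (t^2 - 1)/(t*(t - 4))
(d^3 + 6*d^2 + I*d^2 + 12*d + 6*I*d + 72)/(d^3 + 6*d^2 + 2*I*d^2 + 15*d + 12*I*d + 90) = (d + 4*I)/(d + 5*I)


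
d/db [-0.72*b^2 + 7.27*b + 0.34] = 7.27 - 1.44*b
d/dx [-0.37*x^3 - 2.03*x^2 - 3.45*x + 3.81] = -1.11*x^2 - 4.06*x - 3.45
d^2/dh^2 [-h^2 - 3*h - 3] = -2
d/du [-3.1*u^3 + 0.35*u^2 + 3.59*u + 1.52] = -9.3*u^2 + 0.7*u + 3.59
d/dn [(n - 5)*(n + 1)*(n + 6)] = 3*n^2 + 4*n - 29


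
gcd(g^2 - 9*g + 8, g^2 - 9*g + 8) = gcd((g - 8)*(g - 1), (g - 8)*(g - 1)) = g^2 - 9*g + 8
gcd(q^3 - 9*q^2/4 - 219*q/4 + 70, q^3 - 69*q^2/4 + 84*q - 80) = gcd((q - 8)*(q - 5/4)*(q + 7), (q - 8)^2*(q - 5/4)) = q^2 - 37*q/4 + 10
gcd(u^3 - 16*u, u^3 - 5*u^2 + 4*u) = u^2 - 4*u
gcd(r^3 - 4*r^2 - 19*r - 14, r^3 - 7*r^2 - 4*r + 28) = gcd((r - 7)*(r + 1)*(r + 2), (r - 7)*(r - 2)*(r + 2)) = r^2 - 5*r - 14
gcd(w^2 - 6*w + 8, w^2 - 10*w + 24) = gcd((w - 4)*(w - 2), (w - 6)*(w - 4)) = w - 4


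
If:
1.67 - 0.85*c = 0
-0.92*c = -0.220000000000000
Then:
No Solution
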